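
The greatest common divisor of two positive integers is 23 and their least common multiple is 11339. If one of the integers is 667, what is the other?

For two integers, gcd × lcm = product, so the other is (23 × 11339) / 667 = 260797 / 667 = 391.

391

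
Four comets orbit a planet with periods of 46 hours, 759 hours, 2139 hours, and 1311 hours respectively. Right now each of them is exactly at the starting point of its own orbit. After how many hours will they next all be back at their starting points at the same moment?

894102 hours

We need the least common multiple of the intervals.
46 = 2 × 23
759 = 3 × 11 × 23
2139 = 3 × 23 × 31
1311 = 3 × 19 × 23
LCM(46, 759, 2139, 1311) = 2 × 3 × 11 × 19 × 23 × 31 = 894102.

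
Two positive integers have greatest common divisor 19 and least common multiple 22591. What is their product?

For any two positive integers, gcd × lcm = product = 19 × 22591 = 429229.

429229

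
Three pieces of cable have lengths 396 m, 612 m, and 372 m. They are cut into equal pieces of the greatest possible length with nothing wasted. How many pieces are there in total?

115

Piece length = gcd(396, 612, 372).
396 = 2^2 × 3^2 × 11
612 = 2^2 × 3^2 × 17
372 = 2^2 × 3 × 31
gcd(396, 612, 372) = 2^2 × 3 = 12.
Total pieces = 396/12 + 612/12 + 372/12 = 33 + 51 + 31 = 115.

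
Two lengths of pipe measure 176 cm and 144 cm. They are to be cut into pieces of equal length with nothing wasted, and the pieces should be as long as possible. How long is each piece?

16 cm

By the Euclidean algorithm:
176 = 1 × 144 + 32
144 = 4 × 32 + 16
32 = 2 × 16 + 0
gcd(176, 144) = 16.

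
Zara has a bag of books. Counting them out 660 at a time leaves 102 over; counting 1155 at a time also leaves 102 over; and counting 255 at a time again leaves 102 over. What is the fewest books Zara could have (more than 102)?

78642

N − 102 must be a common multiple of 660, 1155, and 255.
660 = 2^2 × 3 × 5 × 11
1155 = 3 × 5 × 7 × 11
255 = 3 × 5 × 17
LCM(660, 1155, 255) = 2^2 × 3 × 5 × 7 × 11 × 17 = 78540.
Smallest N > 102 is LCM + 102 = 78540 + 102 = 78642.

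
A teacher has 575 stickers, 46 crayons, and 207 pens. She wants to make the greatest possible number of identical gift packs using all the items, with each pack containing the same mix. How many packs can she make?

The pack count must divide each quantity, so the greatest is gcd(575, 46, 207).
575 = 5^2 × 23
46 = 2 × 23
207 = 3^2 × 23
gcd(575, 46, 207) = 23.

23 packs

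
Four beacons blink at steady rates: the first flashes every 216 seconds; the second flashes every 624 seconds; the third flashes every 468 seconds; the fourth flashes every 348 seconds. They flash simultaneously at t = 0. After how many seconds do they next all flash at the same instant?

We need the least common multiple of the intervals.
216 = 2^3 × 3^3
624 = 2^4 × 3 × 13
468 = 2^2 × 3^2 × 13
348 = 2^2 × 3 × 29
LCM(216, 624, 468, 348) = 2^4 × 3^3 × 13 × 29 = 162864.

162864 seconds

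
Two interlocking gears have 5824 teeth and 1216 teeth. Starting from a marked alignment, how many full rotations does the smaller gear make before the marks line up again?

91 rotations

All finish a whole number of cycles simultaneously at t = LCM of the periods.
5824 = 2^6 × 7 × 13
1216 = 2^6 × 19
LCM(5824, 1216) = 2^6 × 7 × 13 × 19 = 110656.
Rotations for period 1216: 110656 / 1216 = 91.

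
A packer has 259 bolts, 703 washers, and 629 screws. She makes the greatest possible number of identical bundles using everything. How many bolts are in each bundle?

7

Number of bundles = gcd(259, 703, 629).
259 = 7 × 37
703 = 19 × 37
629 = 17 × 37
gcd(259, 703, 629) = 37.
bolts per bundle = 259 / 37 = 7.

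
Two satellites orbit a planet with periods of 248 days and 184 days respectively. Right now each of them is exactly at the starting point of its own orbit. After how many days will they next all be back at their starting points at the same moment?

They coincide at every common multiple of the periods; the first is the LCM.
248 = 2^3 × 31
184 = 2^3 × 23
LCM(248, 184) = 2^3 × 23 × 31 = 5704.

5704 days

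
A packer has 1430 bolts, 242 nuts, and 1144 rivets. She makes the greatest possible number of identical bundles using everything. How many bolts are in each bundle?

Number of bundles = gcd(1430, 242, 1144).
1430 = 2 × 5 × 11 × 13
242 = 2 × 11^2
1144 = 2^3 × 11 × 13
gcd(1430, 242, 1144) = 2 × 11 = 22.
bolts per bundle = 1430 / 22 = 65.

65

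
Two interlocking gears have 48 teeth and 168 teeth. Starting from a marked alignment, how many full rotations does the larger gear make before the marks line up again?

The first common completion time is the LCM of the periods.
48 = 2^4 × 3
168 = 2^3 × 3 × 7
LCM(48, 168) = 2^4 × 3 × 7 = 336.
Rotations for period 168: 336 / 168 = 2.

2 rotations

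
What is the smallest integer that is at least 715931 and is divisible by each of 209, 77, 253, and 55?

841225

The integer must be a common multiple of 209, 77, 253, and 55, so a multiple of their LCM.
209 = 11 × 19
77 = 7 × 11
253 = 11 × 23
55 = 5 × 11
LCM(209, 77, 253, 55) = 5 × 7 × 11 × 19 × 23 = 168245.
Smallest multiple of 168245 that is ≥ 715931: ⌈715931/168245⌉ × 168245 = 5 × 168245 = 841225.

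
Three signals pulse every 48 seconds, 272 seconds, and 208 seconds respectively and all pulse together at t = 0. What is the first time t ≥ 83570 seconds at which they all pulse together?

Joint pulses occur at multiples of LCM(48, 272, 208).
48 = 2^4 × 3
272 = 2^4 × 17
208 = 2^4 × 13
LCM(48, 272, 208) = 2^4 × 3 × 13 × 17 = 10608.
Smallest multiple of 10608 that is ≥ 83570: ⌈83570/10608⌉ × 10608 = 8 × 10608 = 84864.

84864 seconds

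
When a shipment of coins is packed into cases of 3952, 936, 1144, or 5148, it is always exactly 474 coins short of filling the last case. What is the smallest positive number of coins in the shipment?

Being 474 short of a full case of size k means N ≡ −474 (mod k), i.e. N + 474 is a multiple of each size.
3952 = 2^4 × 13 × 19
936 = 2^3 × 3^2 × 13
1144 = 2^3 × 11 × 13
5148 = 2^2 × 3^2 × 11 × 13
LCM(3952, 936, 1144, 5148) = 2^4 × 3^2 × 11 × 13 × 19 = 391248.
Smallest positive N is 391248 − 474 = 390774.

390774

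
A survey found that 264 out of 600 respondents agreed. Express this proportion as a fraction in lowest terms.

11/25

264 = 2^3 × 3 × 11
600 = 2^3 × 3 × 5^2
gcd(264, 600) = 2^3 × 3 = 24.
Divide numerator and denominator by 24: 264/600 = 11/25.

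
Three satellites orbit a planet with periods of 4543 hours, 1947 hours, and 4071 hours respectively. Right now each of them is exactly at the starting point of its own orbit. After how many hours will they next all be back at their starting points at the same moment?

We need the least common multiple of the intervals.
4543 = 7 × 11 × 59
1947 = 3 × 11 × 59
4071 = 3 × 23 × 59
LCM(4543, 1947, 4071) = 3 × 7 × 11 × 23 × 59 = 313467.

313467 hours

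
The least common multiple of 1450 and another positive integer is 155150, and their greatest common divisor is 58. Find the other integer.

gcd × lcm = product of the two integers, so the other integer is (58 × 155150) / 1450 = 6206.

6206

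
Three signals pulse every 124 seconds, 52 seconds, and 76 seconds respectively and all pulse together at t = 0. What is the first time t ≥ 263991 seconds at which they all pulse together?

275652 seconds

Joint pulses occur at multiples of LCM(124, 52, 76).
124 = 2^2 × 31
52 = 2^2 × 13
76 = 2^2 × 19
LCM(124, 52, 76) = 2^2 × 13 × 19 × 31 = 30628.
Smallest multiple of 30628 that is ≥ 263991: ⌈263991/30628⌉ × 30628 = 9 × 30628 = 275652.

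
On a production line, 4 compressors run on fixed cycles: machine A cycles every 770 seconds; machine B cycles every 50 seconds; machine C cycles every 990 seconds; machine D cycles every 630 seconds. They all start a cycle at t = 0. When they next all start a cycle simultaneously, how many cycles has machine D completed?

55 cycles

They are all back at their starting positions together after one LCM of the periods.
770 = 2 × 5 × 7 × 11
50 = 2 × 5^2
990 = 2 × 3^2 × 5 × 11
630 = 2 × 3^2 × 5 × 7
LCM(770, 50, 990, 630) = 2 × 3^2 × 5^2 × 7 × 11 = 34650.
Cycles for period 630: 34650 / 630 = 55.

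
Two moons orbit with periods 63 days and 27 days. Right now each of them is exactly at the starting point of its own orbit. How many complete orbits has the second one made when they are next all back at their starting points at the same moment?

7 orbits

The first common completion time is the LCM of the periods.
63 = 3^2 × 7
27 = 3^3
LCM(63, 27) = 3^3 × 7 = 189.
Orbits for period 27: 189 / 27 = 7.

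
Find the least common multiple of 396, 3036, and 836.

396 = 2^2 × 3^2 × 11
3036 = 2^2 × 3 × 11 × 23
836 = 2^2 × 11 × 19
LCM(396, 3036, 836) = 2^2 × 3^2 × 11 × 19 × 23 = 173052.

173052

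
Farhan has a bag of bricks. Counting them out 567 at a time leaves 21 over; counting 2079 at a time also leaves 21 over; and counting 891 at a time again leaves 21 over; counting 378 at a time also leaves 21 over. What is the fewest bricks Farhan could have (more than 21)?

N − 21 must be a common multiple of 567, 2079, 891, and 378.
567 = 3^4 × 7
2079 = 3^3 × 7 × 11
891 = 3^4 × 11
378 = 2 × 3^3 × 7
LCM(567, 2079, 891, 378) = 2 × 3^4 × 7 × 11 = 12474.
Smallest N > 21 is LCM + 21 = 12474 + 21 = 12495.

12495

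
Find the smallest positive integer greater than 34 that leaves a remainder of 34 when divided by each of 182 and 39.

580

N − 34 must be a common multiple of 182 and 39.
182 = 2 × 7 × 13
39 = 3 × 13
LCM(182, 39) = 2 × 3 × 7 × 13 = 546.
Smallest N > 34 is LCM + 34 = 546 + 34 = 580.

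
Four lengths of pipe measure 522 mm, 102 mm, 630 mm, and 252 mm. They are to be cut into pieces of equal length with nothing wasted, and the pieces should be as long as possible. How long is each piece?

The greatest length dividing all of 522, 102, 630, and 252 is their gcd.
522 = 2 × 3^2 × 29
102 = 2 × 3 × 17
630 = 2 × 3^2 × 5 × 7
252 = 2^2 × 3^2 × 7
gcd(522, 102, 630, 252) = 2 × 3 = 6.

6 mm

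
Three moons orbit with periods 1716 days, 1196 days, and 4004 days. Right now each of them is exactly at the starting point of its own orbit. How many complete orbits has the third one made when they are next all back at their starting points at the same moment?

69 orbits

The first common completion time is the LCM of the periods.
1716 = 2^2 × 3 × 11 × 13
1196 = 2^2 × 13 × 23
4004 = 2^2 × 7 × 11 × 13
LCM(1716, 1196, 4004) = 2^2 × 3 × 7 × 11 × 13 × 23 = 276276.
Orbits for period 4004: 276276 / 4004 = 69.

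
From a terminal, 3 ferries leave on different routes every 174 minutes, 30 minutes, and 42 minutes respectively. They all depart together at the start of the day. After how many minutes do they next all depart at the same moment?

They coincide at every common multiple of the periods; the first is the LCM.
174 = 2 × 3 × 29
30 = 2 × 3 × 5
42 = 2 × 3 × 7
LCM(174, 30, 42) = 2 × 3 × 5 × 7 × 29 = 6090.

6090 minutes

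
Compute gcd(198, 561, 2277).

198 = 2 × 3^2 × 11
561 = 3 × 11 × 17
2277 = 3^2 × 11 × 23
gcd(198, 561, 2277) = 3 × 11 = 33.

33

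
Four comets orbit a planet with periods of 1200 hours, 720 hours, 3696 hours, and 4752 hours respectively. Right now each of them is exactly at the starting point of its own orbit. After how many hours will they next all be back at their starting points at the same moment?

831600 hours

We need the least common multiple of the intervals.
1200 = 2^4 × 3 × 5^2
720 = 2^4 × 3^2 × 5
3696 = 2^4 × 3 × 7 × 11
4752 = 2^4 × 3^3 × 11
LCM(1200, 720, 3696, 4752) = 2^4 × 3^3 × 5^2 × 7 × 11 = 831600.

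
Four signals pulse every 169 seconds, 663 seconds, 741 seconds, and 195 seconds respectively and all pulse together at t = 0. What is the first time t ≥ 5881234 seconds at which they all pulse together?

Joint pulses occur at multiples of LCM(169, 663, 741, 195).
169 = 13^2
663 = 3 × 13 × 17
741 = 3 × 13 × 19
195 = 3 × 5 × 13
LCM(169, 663, 741, 195) = 3 × 5 × 13^2 × 17 × 19 = 818805.
Smallest multiple of 818805 that is ≥ 5881234: ⌈5881234/818805⌉ × 818805 = 8 × 818805 = 6550440.

6550440 seconds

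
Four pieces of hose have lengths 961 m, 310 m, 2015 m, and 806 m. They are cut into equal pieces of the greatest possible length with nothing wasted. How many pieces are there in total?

132

Piece length = gcd(961, 310, 2015, 806).
961 = 31^2
310 = 2 × 5 × 31
2015 = 5 × 13 × 31
806 = 2 × 13 × 31
gcd(961, 310, 2015, 806) = 31.
Total pieces = 961/31 + 310/31 + 2015/31 + 806/31 = 31 + 10 + 65 + 26 = 132.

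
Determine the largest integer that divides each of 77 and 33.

77 = 7 × 11
33 = 3 × 11
gcd(77, 33) = 11.

11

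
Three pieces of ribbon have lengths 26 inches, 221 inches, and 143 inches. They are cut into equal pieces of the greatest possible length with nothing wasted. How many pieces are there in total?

30

Piece length = gcd(26, 221, 143).
26 = 2 × 13
221 = 13 × 17
143 = 11 × 13
gcd(26, 221, 143) = 13.
Total pieces = 26/13 + 221/13 + 143/13 = 2 + 17 + 11 = 30.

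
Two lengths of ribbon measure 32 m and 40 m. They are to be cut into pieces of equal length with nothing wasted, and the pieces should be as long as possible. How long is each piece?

By the Euclidean algorithm:
40 = 1 × 32 + 8
32 = 4 × 8 + 0
gcd(32, 40) = 8.

8 m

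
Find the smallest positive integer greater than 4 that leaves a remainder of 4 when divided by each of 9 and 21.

67

N − 4 must be a common multiple of 9 and 21.
9 = 3^2
21 = 3 × 7
LCM(9, 21) = 3^2 × 7 = 63.
Smallest N > 4 is LCM + 4 = 63 + 4 = 67.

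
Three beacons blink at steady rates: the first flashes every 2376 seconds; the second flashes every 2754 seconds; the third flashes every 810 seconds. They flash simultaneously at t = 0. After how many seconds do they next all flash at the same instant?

We need the least common multiple of the intervals.
2376 = 2^3 × 3^3 × 11
2754 = 2 × 3^4 × 17
810 = 2 × 3^4 × 5
LCM(2376, 2754, 810) = 2^3 × 3^4 × 5 × 11 × 17 = 605880.

605880 seconds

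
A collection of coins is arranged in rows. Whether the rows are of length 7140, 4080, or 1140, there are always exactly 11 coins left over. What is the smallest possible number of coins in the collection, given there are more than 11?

N − 11 must be a common multiple of 7140, 4080, and 1140.
7140 = 2^2 × 3 × 5 × 7 × 17
4080 = 2^4 × 3 × 5 × 17
1140 = 2^2 × 3 × 5 × 19
LCM(7140, 4080, 1140) = 2^4 × 3 × 5 × 7 × 17 × 19 = 542640.
Smallest N > 11 is LCM + 11 = 542640 + 11 = 542651.

542651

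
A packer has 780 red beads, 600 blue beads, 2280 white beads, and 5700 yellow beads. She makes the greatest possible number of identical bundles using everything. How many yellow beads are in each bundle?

Number of bundles = gcd(780, 600, 2280, 5700).
780 = 2^2 × 3 × 5 × 13
600 = 2^3 × 3 × 5^2
2280 = 2^3 × 3 × 5 × 19
5700 = 2^2 × 3 × 5^2 × 19
gcd(780, 600, 2280, 5700) = 2^2 × 3 × 5 = 60.
yellow beads per bundle = 5700 / 60 = 95.

95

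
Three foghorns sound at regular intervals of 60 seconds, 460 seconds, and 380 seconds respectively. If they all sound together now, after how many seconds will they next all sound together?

26220 seconds

We need the least common multiple of the intervals.
60 = 2^2 × 3 × 5
460 = 2^2 × 5 × 23
380 = 2^2 × 5 × 19
LCM(60, 460, 380) = 2^2 × 3 × 5 × 19 × 23 = 26220.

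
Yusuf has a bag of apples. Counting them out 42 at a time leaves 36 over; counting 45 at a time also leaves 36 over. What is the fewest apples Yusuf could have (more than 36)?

666

N − 36 must be a common multiple of 42 and 45.
42 = 2 × 3 × 7
45 = 3^2 × 5
LCM(42, 45) = 2 × 3^2 × 5 × 7 = 630.
Smallest N > 36 is LCM + 36 = 630 + 36 = 666.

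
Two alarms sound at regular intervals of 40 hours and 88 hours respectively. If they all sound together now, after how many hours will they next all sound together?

They coincide at every common multiple of the periods; the first is the LCM.
40 = 2^3 × 5
88 = 2^3 × 11
LCM(40, 88) = 2^3 × 5 × 11 = 440.

440 hours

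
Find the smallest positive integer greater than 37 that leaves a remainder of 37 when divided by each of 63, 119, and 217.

N − 37 must be a common multiple of 63, 119, and 217.
63 = 3^2 × 7
119 = 7 × 17
217 = 7 × 31
LCM(63, 119, 217) = 3^2 × 7 × 17 × 31 = 33201.
Smallest N > 37 is LCM + 37 = 33201 + 37 = 33238.

33238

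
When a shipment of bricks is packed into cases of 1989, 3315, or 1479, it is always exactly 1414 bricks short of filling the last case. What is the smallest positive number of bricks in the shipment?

286991

Being 1414 short of a full case of size k means N ≡ −1414 (mod k), i.e. N + 1414 is a multiple of each size.
1989 = 3^2 × 13 × 17
3315 = 3 × 5 × 13 × 17
1479 = 3 × 17 × 29
LCM(1989, 3315, 1479) = 3^2 × 5 × 13 × 17 × 29 = 288405.
Smallest positive N is 288405 − 1414 = 286991.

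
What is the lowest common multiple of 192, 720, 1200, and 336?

100800

192 = 2^6 × 3
720 = 2^4 × 3^2 × 5
1200 = 2^4 × 3 × 5^2
336 = 2^4 × 3 × 7
LCM(192, 720, 1200, 336) = 2^6 × 3^2 × 5^2 × 7 = 100800.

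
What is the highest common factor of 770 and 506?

770 = 2 × 5 × 7 × 11
506 = 2 × 11 × 23
gcd(770, 506) = 2 × 11 = 22.

22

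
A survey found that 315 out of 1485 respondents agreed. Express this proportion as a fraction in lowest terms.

315 = 3^2 × 5 × 7
1485 = 3^3 × 5 × 11
gcd(315, 1485) = 3^2 × 5 = 45.
Divide numerator and denominator by 45: 315/1485 = 7/33.

7/33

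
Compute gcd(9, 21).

3

9 = 3^2
21 = 3 × 7
gcd(9, 21) = 3.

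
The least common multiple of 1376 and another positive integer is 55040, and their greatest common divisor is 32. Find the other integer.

gcd × lcm = product of the two integers, so the other integer is (32 × 55040) / 1376 = 1280.

1280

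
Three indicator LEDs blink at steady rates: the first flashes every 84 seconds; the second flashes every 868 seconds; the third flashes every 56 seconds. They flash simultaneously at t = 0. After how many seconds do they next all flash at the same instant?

They coincide at every common multiple of the periods; the first is the LCM.
84 = 2^2 × 3 × 7
868 = 2^2 × 7 × 31
56 = 2^3 × 7
LCM(84, 868, 56) = 2^3 × 3 × 7 × 31 = 5208.

5208 seconds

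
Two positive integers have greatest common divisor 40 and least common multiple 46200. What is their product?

1848000

For any two positive integers, gcd × lcm = product = 40 × 46200 = 1848000.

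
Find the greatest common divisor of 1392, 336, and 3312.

48

1392 = 2^4 × 3 × 29
336 = 2^4 × 3 × 7
3312 = 2^4 × 3^2 × 23
gcd(1392, 336, 3312) = 2^4 × 3 = 48.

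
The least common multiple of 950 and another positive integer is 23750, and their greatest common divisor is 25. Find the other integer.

gcd × lcm = product of the two integers, so the other integer is (25 × 23750) / 950 = 625.

625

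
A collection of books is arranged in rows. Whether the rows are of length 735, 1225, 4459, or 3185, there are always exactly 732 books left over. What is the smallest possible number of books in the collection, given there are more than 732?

335157

N − 732 must be a common multiple of 735, 1225, 4459, and 3185.
735 = 3 × 5 × 7^2
1225 = 5^2 × 7^2
4459 = 7^3 × 13
3185 = 5 × 7^2 × 13
LCM(735, 1225, 4459, 3185) = 3 × 5^2 × 7^3 × 13 = 334425.
Smallest N > 732 is LCM + 732 = 334425 + 732 = 335157.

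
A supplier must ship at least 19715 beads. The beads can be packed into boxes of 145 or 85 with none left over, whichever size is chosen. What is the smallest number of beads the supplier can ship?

The number of beads must be a common multiple of 145 and 85, so a multiple of their LCM.
145 = 5 × 29
85 = 5 × 17
LCM(145, 85) = 5 × 17 × 29 = 2465.
Smallest multiple of 2465 that is ≥ 19715: ⌈19715/2465⌉ × 2465 = 8 × 2465 = 19720.

19720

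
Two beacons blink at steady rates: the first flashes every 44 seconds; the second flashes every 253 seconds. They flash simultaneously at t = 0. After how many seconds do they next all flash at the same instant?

1012 seconds

We need the least common multiple of the intervals.
44 = 2^2 × 11
253 = 11 × 23
LCM(44, 253) = 2^2 × 11 × 23 = 1012.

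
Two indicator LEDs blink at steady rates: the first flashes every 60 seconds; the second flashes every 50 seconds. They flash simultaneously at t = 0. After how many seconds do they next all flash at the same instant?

The first simultaneous occurrence is after LCM of the individual periods.
60 = 2^2 × 3 × 5
50 = 2 × 5^2
LCM(60, 50) = 2^2 × 3 × 5^2 = 300.

300 seconds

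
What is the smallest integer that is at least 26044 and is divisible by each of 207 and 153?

28152

The integer must be a common multiple of 207 and 153, so a multiple of their LCM.
207 = 3^2 × 23
153 = 3^2 × 17
LCM(207, 153) = 3^2 × 17 × 23 = 3519.
Smallest multiple of 3519 that is ≥ 26044: ⌈26044/3519⌉ × 3519 = 8 × 3519 = 28152.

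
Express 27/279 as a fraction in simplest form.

3/31

27 = 3^3
279 = 3^2 × 31
gcd(27, 279) = 3^2 = 9.
Divide numerator and denominator by 9: 27/279 = 3/31.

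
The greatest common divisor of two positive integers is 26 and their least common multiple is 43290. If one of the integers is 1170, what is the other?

For two integers, gcd × lcm = product, so the other is (26 × 43290) / 1170 = 1125540 / 1170 = 962.

962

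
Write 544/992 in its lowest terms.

544 = 2^5 × 17
992 = 2^5 × 31
gcd(544, 992) = 2^5 = 32.
Divide numerator and denominator by 32: 544/992 = 17/31.

17/31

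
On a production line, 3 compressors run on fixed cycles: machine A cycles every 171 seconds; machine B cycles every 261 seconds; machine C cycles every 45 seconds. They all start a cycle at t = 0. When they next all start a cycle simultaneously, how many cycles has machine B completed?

95 cycles

They are all back at their starting positions together after one LCM of the periods.
171 = 3^2 × 19
261 = 3^2 × 29
45 = 3^2 × 5
LCM(171, 261, 45) = 3^2 × 5 × 19 × 29 = 24795.
Cycles for period 261: 24795 / 261 = 95.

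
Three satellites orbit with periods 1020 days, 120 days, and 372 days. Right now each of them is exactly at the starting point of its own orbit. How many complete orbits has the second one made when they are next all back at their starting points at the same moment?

527 orbits

The first common completion time is the LCM of the periods.
1020 = 2^2 × 3 × 5 × 17
120 = 2^3 × 3 × 5
372 = 2^2 × 3 × 31
LCM(1020, 120, 372) = 2^3 × 3 × 5 × 17 × 31 = 63240.
Orbits for period 120: 63240 / 120 = 527.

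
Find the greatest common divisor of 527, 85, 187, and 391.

17

527 = 17 × 31
85 = 5 × 17
187 = 11 × 17
391 = 17 × 23
gcd(527, 85, 187, 391) = 17.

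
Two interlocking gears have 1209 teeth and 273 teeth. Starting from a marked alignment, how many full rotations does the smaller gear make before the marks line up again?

All finish a whole number of cycles simultaneously at t = LCM of the periods.
1209 = 3 × 13 × 31
273 = 3 × 7 × 13
LCM(1209, 273) = 3 × 7 × 13 × 31 = 8463.
Rotations for period 273: 8463 / 273 = 31.

31 rotations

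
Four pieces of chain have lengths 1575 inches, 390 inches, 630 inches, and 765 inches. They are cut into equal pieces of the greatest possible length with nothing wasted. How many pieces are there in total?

Piece length = gcd(1575, 390, 630, 765).
1575 = 3^2 × 5^2 × 7
390 = 2 × 3 × 5 × 13
630 = 2 × 3^2 × 5 × 7
765 = 3^2 × 5 × 17
gcd(1575, 390, 630, 765) = 3 × 5 = 15.
Total pieces = 1575/15 + 390/15 + 630/15 + 765/15 = 105 + 26 + 42 + 51 = 224.

224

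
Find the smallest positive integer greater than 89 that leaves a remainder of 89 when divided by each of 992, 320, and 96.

29849

N − 89 must be a common multiple of 992, 320, and 96.
992 = 2^5 × 31
320 = 2^6 × 5
96 = 2^5 × 3
LCM(992, 320, 96) = 2^6 × 3 × 5 × 31 = 29760.
Smallest N > 89 is LCM + 89 = 29760 + 89 = 29849.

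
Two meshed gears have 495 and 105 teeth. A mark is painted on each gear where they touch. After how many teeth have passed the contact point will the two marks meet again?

3465 teeth

They coincide at every common multiple of the periods; the first is the LCM.
495 = 3^2 × 5 × 11
105 = 3 × 5 × 7
LCM(495, 105) = 3^2 × 5 × 7 × 11 = 3465.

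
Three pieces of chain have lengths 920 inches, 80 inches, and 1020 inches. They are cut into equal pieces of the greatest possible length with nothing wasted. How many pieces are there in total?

101

Piece length = gcd(920, 80, 1020).
920 = 2^3 × 5 × 23
80 = 2^4 × 5
1020 = 2^2 × 3 × 5 × 17
gcd(920, 80, 1020) = 2^2 × 5 = 20.
Total pieces = 920/20 + 80/20 + 1020/20 = 46 + 4 + 51 = 101.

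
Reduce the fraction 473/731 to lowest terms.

11/17

473 = 11 × 43
731 = 17 × 43
gcd(473, 731) = 43.
Divide numerator and denominator by 43: 473/731 = 11/17.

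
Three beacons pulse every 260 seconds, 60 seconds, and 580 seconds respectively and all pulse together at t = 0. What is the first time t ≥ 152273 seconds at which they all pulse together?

Joint pulses occur at multiples of LCM(260, 60, 580).
260 = 2^2 × 5 × 13
60 = 2^2 × 3 × 5
580 = 2^2 × 5 × 29
LCM(260, 60, 580) = 2^2 × 3 × 5 × 13 × 29 = 22620.
Smallest multiple of 22620 that is ≥ 152273: ⌈152273/22620⌉ × 22620 = 7 × 22620 = 158340.

158340 seconds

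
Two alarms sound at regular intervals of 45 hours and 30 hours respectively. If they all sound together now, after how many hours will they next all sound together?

90 hours

They coincide at every common multiple of the periods; the first is the LCM.
45 = 3^2 × 5
30 = 2 × 3 × 5
LCM(45, 30) = 2 × 3^2 × 5 = 90.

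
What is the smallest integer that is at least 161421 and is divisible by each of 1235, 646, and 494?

167960

The integer must be a common multiple of 1235, 646, and 494, so a multiple of their LCM.
1235 = 5 × 13 × 19
646 = 2 × 17 × 19
494 = 2 × 13 × 19
LCM(1235, 646, 494) = 2 × 5 × 13 × 17 × 19 = 41990.
Smallest multiple of 41990 that is ≥ 161421: ⌈161421/41990⌉ × 41990 = 4 × 41990 = 167960.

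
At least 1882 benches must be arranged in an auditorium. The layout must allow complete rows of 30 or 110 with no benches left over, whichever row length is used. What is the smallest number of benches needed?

1980

The number of benches must be a common multiple of 30 and 110, so a multiple of their LCM.
30 = 2 × 3 × 5
110 = 2 × 5 × 11
LCM(30, 110) = 2 × 3 × 5 × 11 = 330.
Smallest multiple of 330 that is ≥ 1882: ⌈1882/330⌉ × 330 = 6 × 330 = 1980.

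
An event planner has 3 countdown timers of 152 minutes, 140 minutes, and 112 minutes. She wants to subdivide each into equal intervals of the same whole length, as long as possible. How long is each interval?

The interval must divide each timer length; the longest such is the gcd.
152 = 2^3 × 19
140 = 2^2 × 5 × 7
112 = 2^4 × 7
gcd(152, 140, 112) = 2^2 = 4.

4 minutes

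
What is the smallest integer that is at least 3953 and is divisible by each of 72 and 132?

The integer must be a common multiple of 72 and 132, so a multiple of their LCM.
72 = 2^3 × 3^2
132 = 2^2 × 3 × 11
LCM(72, 132) = 2^3 × 3^2 × 11 = 792.
Smallest multiple of 792 that is ≥ 3953: ⌈3953/792⌉ × 792 = 5 × 792 = 3960.

3960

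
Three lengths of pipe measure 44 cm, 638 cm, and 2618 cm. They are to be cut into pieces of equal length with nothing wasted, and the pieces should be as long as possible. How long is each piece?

The greatest length dividing all of 44, 638, and 2618 is their gcd.
44 = 2^2 × 11
638 = 2 × 11 × 29
2618 = 2 × 7 × 11 × 17
gcd(44, 638, 2618) = 2 × 11 = 22.

22 cm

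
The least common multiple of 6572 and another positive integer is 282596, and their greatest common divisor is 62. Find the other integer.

gcd × lcm = product of the two integers, so the other integer is (62 × 282596) / 6572 = 2666.

2666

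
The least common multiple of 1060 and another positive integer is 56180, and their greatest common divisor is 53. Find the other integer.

gcd × lcm = product of the two integers, so the other integer is (53 × 56180) / 1060 = 2809.

2809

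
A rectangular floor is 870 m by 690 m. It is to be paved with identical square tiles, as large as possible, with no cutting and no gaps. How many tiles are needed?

667

Tile side = gcd(870, 690).
870 = 2 × 3 × 5 × 29
690 = 2 × 3 × 5 × 23
gcd(870, 690) = 2 × 3 × 5 = 30.
Tiles: (870/30) × (690/30) = 29 × 23 = 667.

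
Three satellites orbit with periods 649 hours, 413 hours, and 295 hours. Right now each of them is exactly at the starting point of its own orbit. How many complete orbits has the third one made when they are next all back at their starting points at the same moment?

The first common completion time is the LCM of the periods.
649 = 11 × 59
413 = 7 × 59
295 = 5 × 59
LCM(649, 413, 295) = 5 × 7 × 11 × 59 = 22715.
Orbits for period 295: 22715 / 295 = 77.

77 orbits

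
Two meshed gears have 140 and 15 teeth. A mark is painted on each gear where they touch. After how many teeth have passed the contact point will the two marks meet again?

420 teeth

The first simultaneous occurrence is after LCM of the individual periods.
140 = 2^2 × 5 × 7
15 = 3 × 5
LCM(140, 15) = 2^2 × 3 × 5 × 7 = 420.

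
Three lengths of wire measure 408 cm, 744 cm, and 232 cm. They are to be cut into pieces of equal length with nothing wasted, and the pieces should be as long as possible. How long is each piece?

8 cm

Each piece length must divide every original length, so the longest possible is gcd(408, 744, 232).
408 = 2^3 × 3 × 17
744 = 2^3 × 3 × 31
232 = 2^3 × 29
gcd(408, 744, 232) = 2^3 = 8.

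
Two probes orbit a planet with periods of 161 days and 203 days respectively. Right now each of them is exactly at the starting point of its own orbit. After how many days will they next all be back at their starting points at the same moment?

4669 days

We need the least common multiple of the intervals.
161 = 7 × 23
203 = 7 × 29
LCM(161, 203) = 7 × 23 × 29 = 4669.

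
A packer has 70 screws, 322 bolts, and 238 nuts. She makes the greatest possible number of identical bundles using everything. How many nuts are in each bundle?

17

Number of bundles = gcd(70, 322, 238).
70 = 2 × 5 × 7
322 = 2 × 7 × 23
238 = 2 × 7 × 17
gcd(70, 322, 238) = 2 × 7 = 14.
nuts per bundle = 238 / 14 = 17.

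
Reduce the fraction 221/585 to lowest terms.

221 = 13 × 17
585 = 3^2 × 5 × 13
gcd(221, 585) = 13.
Divide numerator and denominator by 13: 221/585 = 17/45.

17/45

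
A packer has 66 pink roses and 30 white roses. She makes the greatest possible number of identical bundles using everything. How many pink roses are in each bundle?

Number of bundles = gcd(66, 30).
66 = 2 × 3 × 11
30 = 2 × 3 × 5
gcd(66, 30) = 2 × 3 = 6.
pink roses per bundle = 66 / 6 = 11.

11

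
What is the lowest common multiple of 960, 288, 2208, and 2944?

132480

960 = 2^6 × 3 × 5
288 = 2^5 × 3^2
2208 = 2^5 × 3 × 23
2944 = 2^7 × 23
LCM(960, 288, 2208, 2944) = 2^7 × 3^2 × 5 × 23 = 132480.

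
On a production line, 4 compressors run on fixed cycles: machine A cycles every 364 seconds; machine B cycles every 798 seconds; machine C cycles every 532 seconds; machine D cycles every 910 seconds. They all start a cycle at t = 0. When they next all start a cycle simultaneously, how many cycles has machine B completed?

All finish a whole number of cycles simultaneously at t = LCM of the periods.
364 = 2^2 × 7 × 13
798 = 2 × 3 × 7 × 19
532 = 2^2 × 7 × 19
910 = 2 × 5 × 7 × 13
LCM(364, 798, 532, 910) = 2^2 × 3 × 5 × 7 × 13 × 19 = 103740.
Cycles for period 798: 103740 / 798 = 130.

130 cycles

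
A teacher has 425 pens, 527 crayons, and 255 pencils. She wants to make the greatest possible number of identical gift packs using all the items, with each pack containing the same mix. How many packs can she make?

17 packs

The pack count must divide each quantity, so the greatest is gcd(425, 527, 255).
425 = 5^2 × 17
527 = 17 × 31
255 = 3 × 5 × 17
gcd(425, 527, 255) = 17.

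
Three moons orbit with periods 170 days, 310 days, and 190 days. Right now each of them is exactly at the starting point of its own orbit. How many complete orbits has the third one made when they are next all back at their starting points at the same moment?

527 orbits

The first common completion time is the LCM of the periods.
170 = 2 × 5 × 17
310 = 2 × 5 × 31
190 = 2 × 5 × 19
LCM(170, 310, 190) = 2 × 5 × 17 × 19 × 31 = 100130.
Orbits for period 190: 100130 / 190 = 527.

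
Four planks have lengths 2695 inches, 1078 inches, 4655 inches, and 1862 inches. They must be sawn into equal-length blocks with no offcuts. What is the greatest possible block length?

49 inches

The block length must divide every plank, so the greatest is gcd(2695, 1078, 4655, 1862).
2695 = 5 × 7^2 × 11
1078 = 2 × 7^2 × 11
4655 = 5 × 7^2 × 19
1862 = 2 × 7^2 × 19
gcd(2695, 1078, 4655, 1862) = 7^2 = 49.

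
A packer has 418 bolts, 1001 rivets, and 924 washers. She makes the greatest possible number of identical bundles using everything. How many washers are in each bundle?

84

Number of bundles = gcd(418, 1001, 924).
418 = 2 × 11 × 19
1001 = 7 × 11 × 13
924 = 2^2 × 3 × 7 × 11
gcd(418, 1001, 924) = 11.
washers per bundle = 924 / 11 = 84.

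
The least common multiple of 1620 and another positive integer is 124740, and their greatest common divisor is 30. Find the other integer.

gcd × lcm = product of the two integers, so the other integer is (30 × 124740) / 1620 = 2310.

2310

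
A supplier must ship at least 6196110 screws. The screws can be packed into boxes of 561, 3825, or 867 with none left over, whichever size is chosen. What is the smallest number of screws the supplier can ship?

The number of screws must be a common multiple of 561, 3825, and 867, so a multiple of their LCM.
561 = 3 × 11 × 17
3825 = 3^2 × 5^2 × 17
867 = 3 × 17^2
LCM(561, 3825, 867) = 3^2 × 5^2 × 11 × 17^2 = 715275.
Smallest multiple of 715275 that is ≥ 6196110: ⌈6196110/715275⌉ × 715275 = 9 × 715275 = 6437475.

6437475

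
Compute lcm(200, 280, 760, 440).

292600

200 = 2^3 × 5^2
280 = 2^3 × 5 × 7
760 = 2^3 × 5 × 19
440 = 2^3 × 5 × 11
LCM(200, 280, 760, 440) = 2^3 × 5^2 × 7 × 11 × 19 = 292600.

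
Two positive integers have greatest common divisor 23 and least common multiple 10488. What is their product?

241224

For any two positive integers, gcd × lcm = product = 23 × 10488 = 241224.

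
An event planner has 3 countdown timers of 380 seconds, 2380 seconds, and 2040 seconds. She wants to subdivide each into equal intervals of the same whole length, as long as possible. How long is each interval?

The interval must divide each timer length; the longest such is the gcd.
380 = 2^2 × 5 × 19
2380 = 2^2 × 5 × 7 × 17
2040 = 2^3 × 3 × 5 × 17
gcd(380, 2380, 2040) = 2^2 × 5 = 20.

20 seconds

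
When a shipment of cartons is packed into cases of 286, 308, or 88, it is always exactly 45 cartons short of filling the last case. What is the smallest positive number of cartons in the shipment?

Being 45 short of a full case of size k means N ≡ −45 (mod k), i.e. N + 45 is a multiple of each size.
286 = 2 × 11 × 13
308 = 2^2 × 7 × 11
88 = 2^3 × 11
LCM(286, 308, 88) = 2^3 × 7 × 11 × 13 = 8008.
Smallest positive N is 8008 − 45 = 7963.

7963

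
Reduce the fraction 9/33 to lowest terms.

3/11

9 = 3^2
33 = 3 × 11
gcd(9, 33) = 3.
Divide numerator and denominator by 3: 9/33 = 3/11.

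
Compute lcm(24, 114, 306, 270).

24 = 2^3 × 3
114 = 2 × 3 × 19
306 = 2 × 3^2 × 17
270 = 2 × 3^3 × 5
LCM(24, 114, 306, 270) = 2^3 × 3^3 × 5 × 17 × 19 = 348840.

348840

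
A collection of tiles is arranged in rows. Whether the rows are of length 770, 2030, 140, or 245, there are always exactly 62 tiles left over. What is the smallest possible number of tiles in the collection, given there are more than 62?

N − 62 must be a common multiple of 770, 2030, 140, and 245.
770 = 2 × 5 × 7 × 11
2030 = 2 × 5 × 7 × 29
140 = 2^2 × 5 × 7
245 = 5 × 7^2
LCM(770, 2030, 140, 245) = 2^2 × 5 × 7^2 × 11 × 29 = 312620.
Smallest N > 62 is LCM + 62 = 312620 + 62 = 312682.

312682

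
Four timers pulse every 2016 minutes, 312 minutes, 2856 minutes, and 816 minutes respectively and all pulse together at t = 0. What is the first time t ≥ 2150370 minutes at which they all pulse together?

2227680 minutes

Joint pulses occur at multiples of LCM(2016, 312, 2856, 816).
2016 = 2^5 × 3^2 × 7
312 = 2^3 × 3 × 13
2856 = 2^3 × 3 × 7 × 17
816 = 2^4 × 3 × 17
LCM(2016, 312, 2856, 816) = 2^5 × 3^2 × 7 × 13 × 17 = 445536.
Smallest multiple of 445536 that is ≥ 2150370: ⌈2150370/445536⌉ × 445536 = 5 × 445536 = 2227680.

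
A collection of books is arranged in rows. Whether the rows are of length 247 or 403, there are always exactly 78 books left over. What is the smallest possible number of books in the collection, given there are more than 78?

N − 78 must be a common multiple of 247 and 403.
247 = 13 × 19
403 = 13 × 31
LCM(247, 403) = 13 × 19 × 31 = 7657.
Smallest N > 78 is LCM + 78 = 7657 + 78 = 7735.

7735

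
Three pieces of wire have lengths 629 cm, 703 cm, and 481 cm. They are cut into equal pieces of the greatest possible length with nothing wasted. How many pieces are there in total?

49

Piece length = gcd(629, 703, 481).
629 = 17 × 37
703 = 19 × 37
481 = 13 × 37
gcd(629, 703, 481) = 37.
Total pieces = 629/37 + 703/37 + 481/37 = 17 + 19 + 13 = 49.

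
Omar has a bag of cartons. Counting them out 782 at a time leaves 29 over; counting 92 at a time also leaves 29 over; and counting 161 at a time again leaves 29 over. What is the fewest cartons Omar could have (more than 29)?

N − 29 must be a common multiple of 782, 92, and 161.
782 = 2 × 17 × 23
92 = 2^2 × 23
161 = 7 × 23
LCM(782, 92, 161) = 2^2 × 7 × 17 × 23 = 10948.
Smallest N > 29 is LCM + 29 = 10948 + 29 = 10977.

10977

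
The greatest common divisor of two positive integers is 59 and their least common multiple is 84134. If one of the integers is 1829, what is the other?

For two integers, gcd × lcm = product, so the other is (59 × 84134) / 1829 = 4963906 / 1829 = 2714.

2714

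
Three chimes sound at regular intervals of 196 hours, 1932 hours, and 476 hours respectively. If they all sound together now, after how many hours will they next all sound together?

They coincide at every common multiple of the periods; the first is the LCM.
196 = 2^2 × 7^2
1932 = 2^2 × 3 × 7 × 23
476 = 2^2 × 7 × 17
LCM(196, 1932, 476) = 2^2 × 3 × 7^2 × 17 × 23 = 229908.

229908 hours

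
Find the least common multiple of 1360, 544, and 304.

1360 = 2^4 × 5 × 17
544 = 2^5 × 17
304 = 2^4 × 19
LCM(1360, 544, 304) = 2^5 × 5 × 17 × 19 = 51680.

51680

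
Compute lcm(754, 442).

12818

754 = 2 × 13 × 29
442 = 2 × 13 × 17
LCM(754, 442) = 2 × 13 × 17 × 29 = 12818.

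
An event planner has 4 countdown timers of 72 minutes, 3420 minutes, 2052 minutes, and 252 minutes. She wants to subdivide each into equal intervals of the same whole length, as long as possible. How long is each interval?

The interval must divide each timer length; the longest such is the gcd.
72 = 2^3 × 3^2
3420 = 2^2 × 3^2 × 5 × 19
2052 = 2^2 × 3^3 × 19
252 = 2^2 × 3^2 × 7
gcd(72, 3420, 2052, 252) = 2^2 × 3^2 = 36.

36 minutes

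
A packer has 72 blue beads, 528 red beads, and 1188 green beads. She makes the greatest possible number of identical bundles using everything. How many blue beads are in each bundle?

Number of bundles = gcd(72, 528, 1188).
72 = 2^3 × 3^2
528 = 2^4 × 3 × 11
1188 = 2^2 × 3^3 × 11
gcd(72, 528, 1188) = 2^2 × 3 = 12.
blue beads per bundle = 72 / 12 = 6.

6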